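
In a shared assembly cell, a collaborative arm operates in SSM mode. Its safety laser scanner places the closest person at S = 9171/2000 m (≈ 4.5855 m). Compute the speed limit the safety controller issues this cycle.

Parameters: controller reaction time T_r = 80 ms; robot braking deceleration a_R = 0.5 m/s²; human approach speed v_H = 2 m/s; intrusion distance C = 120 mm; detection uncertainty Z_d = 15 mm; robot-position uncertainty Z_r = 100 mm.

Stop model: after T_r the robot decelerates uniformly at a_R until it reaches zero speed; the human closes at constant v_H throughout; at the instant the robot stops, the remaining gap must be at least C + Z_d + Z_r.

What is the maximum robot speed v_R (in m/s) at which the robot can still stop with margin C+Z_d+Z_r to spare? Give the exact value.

v_R_max = 17/20 m/s = 0.8500 m/s

collect terms ⇒ (1)·v_R² + (102/25)·v_R + (-8381/2000) = 0
  disc = (102/25)² − 4·(1)·(-8381/2000) = 83521/2500 ; √disc = 289/50
  v_R = (−(102/25) + 289/50) / (2·(1)) = 17/20 m/s
check:
braking lasts T_s = (17/20)/(1/2) = 1.7000 s
reaction-phase robot travel = 0.8500·0.0800 = 0.0680 m
robot covers 0.8500·1.7000 − ½·0.5000·1.7000² = 0.7225 m while stopping
human over T_r+T_s: 2.0000·(0.0800+1.7000) = 3.5600 m
margins: 0.1200+0.0150+0.1000 = 0.2350 m
sum ≈ 0.0680+0.7225+3.5600+0.2350 ≈ 4.5855 m = S ✓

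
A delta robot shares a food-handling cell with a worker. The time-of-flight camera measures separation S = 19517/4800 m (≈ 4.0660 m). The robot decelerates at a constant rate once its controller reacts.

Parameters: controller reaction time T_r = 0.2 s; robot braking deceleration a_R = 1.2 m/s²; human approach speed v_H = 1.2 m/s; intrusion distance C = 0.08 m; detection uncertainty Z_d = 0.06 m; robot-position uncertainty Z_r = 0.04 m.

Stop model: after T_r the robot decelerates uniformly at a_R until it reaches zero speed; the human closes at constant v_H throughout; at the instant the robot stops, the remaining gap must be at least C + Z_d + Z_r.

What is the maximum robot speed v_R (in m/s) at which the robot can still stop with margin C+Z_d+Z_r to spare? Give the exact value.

at the boundary: (5/12)·v² + (6/5)·v + (-17501/4800) = 0
  disc = (6/5)² − 4·(5/12)·(-17501/4800) = 108241/14400 ; √disc = 329/120
  v_R = (−(6/5) + 329/120) / (2·(5/12)) = 37/20 m/s
check:
T_s = v_R/a_R = (37/20)/(6/5) = 1.5417 s
reaction-phase robot travel = 1.8500·0.2000 = 0.3700 m
braking distance = 1.8500²/(2·1.2000) = 1.4260 m
person approaches 1.2000·(0.2000+1.5417) = 2.0900 m
C+Z_d+Z_r = 0.0800+0.0600+0.0400 = 0.1800 m
sum ≈ 0.3700+1.4260+2.0900+0.1800 ≈ 4.0660 m = S ✓

v_R_max = 37/20 m/s = 1.8500 m/s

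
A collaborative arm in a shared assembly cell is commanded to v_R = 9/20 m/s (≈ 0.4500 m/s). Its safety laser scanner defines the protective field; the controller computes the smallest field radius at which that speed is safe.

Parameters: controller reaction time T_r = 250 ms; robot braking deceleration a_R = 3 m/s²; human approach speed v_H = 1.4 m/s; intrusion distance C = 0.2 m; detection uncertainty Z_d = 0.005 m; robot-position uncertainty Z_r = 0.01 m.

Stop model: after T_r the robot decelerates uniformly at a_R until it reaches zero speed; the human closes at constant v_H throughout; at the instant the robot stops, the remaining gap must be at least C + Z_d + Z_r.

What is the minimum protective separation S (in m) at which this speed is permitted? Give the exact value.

T_s = v_R/a_R = (9/20)/3 = 0.1500 s
robot in T_r: 0.4500·0.2500 = 0.1125 m
robot under decel: 0.4500²/(2·3.0000) = 0.0338 m
human over T_r+T_s: 1.4000·(0.2500+0.1500) = 0.5600 m
residual clearance needed = 0.2000+0.0050+0.0100 = 0.2150 m
S_min ≈ 0.1125+0.0338+0.5600+0.2150  ⇒  S_min = 737/800 m

S_min = 737/800 m = 0.9213 m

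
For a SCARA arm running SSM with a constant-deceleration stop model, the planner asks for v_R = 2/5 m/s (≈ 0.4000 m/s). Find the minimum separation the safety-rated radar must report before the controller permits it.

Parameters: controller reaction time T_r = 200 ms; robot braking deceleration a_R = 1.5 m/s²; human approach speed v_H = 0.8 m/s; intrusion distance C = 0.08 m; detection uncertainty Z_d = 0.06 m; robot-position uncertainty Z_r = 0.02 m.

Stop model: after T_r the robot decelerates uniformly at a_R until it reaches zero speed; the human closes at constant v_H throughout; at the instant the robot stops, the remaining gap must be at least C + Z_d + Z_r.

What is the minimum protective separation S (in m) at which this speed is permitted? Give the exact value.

S_min = 2/3 m = 0.6667 m

stop time T_s = (2/5)/(3/2) = 0.2667 s
robot covers v_R·T_r = 0.4000·0.2000 = 0.0800 m before braking
braking distance = 0.4000²/(2·1.5000) = 0.0533 m
human over T_r+T_s: 0.8000·(0.2000+0.2667) = 0.3733 m
C+Z_d+Z_r = 0.0800+0.0600+0.0200 = 0.1600 m
S_min ≈ 0.0800+0.0533+0.3733+0.1600  ⇒  S_min = 2/3 m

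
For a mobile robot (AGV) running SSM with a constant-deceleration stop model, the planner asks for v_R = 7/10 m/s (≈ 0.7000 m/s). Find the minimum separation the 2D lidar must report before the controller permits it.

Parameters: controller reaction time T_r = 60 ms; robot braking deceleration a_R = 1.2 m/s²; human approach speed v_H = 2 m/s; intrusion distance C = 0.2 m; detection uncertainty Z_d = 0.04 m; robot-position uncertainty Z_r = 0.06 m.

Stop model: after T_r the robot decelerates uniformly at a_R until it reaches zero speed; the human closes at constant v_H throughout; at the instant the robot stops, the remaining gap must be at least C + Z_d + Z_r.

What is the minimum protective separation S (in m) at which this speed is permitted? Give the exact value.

braking lasts T_s = (7/10)/(6/5) = 0.5833 s
robot in T_r: 0.7000·0.0600 = 0.0420 m
robot covers 0.7000·0.5833 − ½·1.2000·0.5833² = 0.2042 m while stopping
person approaches 2.0000·(0.0600+0.5833) = 1.2867 m
residual clearance needed = 0.2000+0.0400+0.0600 = 0.3000 m
S_min ≈ 0.0420+0.2042+1.2867+0.3000  ⇒  S_min = 10997/6000 m

S_min = 10997/6000 m = 1.8328 m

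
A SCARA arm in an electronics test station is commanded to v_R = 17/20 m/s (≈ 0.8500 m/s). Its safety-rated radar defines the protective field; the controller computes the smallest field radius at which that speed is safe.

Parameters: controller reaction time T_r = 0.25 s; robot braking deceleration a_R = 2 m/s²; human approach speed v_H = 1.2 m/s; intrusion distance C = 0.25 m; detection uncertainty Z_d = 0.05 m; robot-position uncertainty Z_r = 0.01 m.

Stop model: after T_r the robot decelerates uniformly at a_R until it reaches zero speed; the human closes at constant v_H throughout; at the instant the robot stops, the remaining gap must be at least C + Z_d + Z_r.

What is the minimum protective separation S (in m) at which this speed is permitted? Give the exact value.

S_min = 2421/1600 m = 1.5131 m

stop time T_s = (17/20)/2 = 0.4250 s
reaction-phase robot travel = 0.8500·0.2500 = 0.2125 m
robot under decel: 0.8500²/(2·2.0000) = 0.1806 m
human closes 1.2000·0.6750 = 0.8100 m
margins: 0.2500+0.0500+0.0100 = 0.3100 m
S_min ≈ 0.2125+0.1806+0.8100+0.3100  ⇒  S_min = 2421/1600 m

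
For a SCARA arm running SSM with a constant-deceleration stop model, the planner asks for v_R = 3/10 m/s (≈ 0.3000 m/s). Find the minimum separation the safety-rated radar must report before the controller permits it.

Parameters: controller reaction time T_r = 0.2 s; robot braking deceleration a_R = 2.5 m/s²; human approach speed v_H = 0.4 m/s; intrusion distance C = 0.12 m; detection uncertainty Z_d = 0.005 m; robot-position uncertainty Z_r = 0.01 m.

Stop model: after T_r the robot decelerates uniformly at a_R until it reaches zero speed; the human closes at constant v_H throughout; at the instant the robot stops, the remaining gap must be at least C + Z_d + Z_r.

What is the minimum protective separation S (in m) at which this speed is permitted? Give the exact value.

S_min = 341/1000 m = 0.3410 m

stop time T_s = (3/10)/(5/2) = 0.1200 s
reaction-phase robot travel = 0.3000·0.2000 = 0.0600 m
robot under decel: 0.3000²/(2·2.5000) = 0.0180 m
person approaches 0.4000·(0.2000+0.1200) = 0.1280 m
residual clearance needed = 0.1200+0.0050+0.0100 = 0.1350 m
S_min ≈ 0.0600+0.0180+0.1280+0.1350  ⇒  S_min = 341/1000 m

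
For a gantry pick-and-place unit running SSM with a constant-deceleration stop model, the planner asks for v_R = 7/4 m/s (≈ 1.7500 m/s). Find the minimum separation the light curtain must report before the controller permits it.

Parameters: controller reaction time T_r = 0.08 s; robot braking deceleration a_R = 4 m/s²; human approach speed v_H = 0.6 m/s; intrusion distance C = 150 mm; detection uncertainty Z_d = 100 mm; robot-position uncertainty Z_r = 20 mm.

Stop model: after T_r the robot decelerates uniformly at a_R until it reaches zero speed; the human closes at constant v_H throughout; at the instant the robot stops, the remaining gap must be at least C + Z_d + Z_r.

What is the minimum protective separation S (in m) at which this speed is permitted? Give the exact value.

S_min = 17653/16000 m = 1.1033 m

braking lasts T_s = (7/4)/4 = 0.4375 s
robot covers v_R·T_r = 1.7500·0.0800 = 0.1400 m before braking
braking distance = 1.7500²/(2·4.0000) = 0.3828 m
human closes 0.6000·0.5175 = 0.3105 m
residual clearance needed = 0.1500+0.1000+0.0200 = 0.2700 m
S_min ≈ 0.1400+0.3828+0.3105+0.2700  ⇒  S_min = 17653/16000 m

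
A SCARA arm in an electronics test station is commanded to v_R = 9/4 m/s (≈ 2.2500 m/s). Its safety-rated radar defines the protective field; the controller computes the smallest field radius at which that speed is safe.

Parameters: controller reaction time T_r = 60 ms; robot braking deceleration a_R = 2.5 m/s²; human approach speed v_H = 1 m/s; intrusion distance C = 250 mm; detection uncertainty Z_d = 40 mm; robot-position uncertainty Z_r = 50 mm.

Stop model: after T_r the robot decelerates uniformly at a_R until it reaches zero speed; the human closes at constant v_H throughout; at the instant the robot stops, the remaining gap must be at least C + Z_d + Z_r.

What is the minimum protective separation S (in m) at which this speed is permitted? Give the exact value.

S_min = 979/400 m = 2.4475 m

braking lasts T_s = (9/4)/(5/2) = 0.9000 s
robot covers v_R·T_r = 2.2500·0.0600 = 0.1350 m before braking
robot covers 2.2500·0.9000 − ½·2.5000·0.9000² = 1.0125 m while stopping
human over T_r+T_s: 1.0000·(0.0600+0.9000) = 0.9600 m
residual clearance needed = 0.2500+0.0400+0.0500 = 0.3400 m
S_min ≈ 0.1350+1.0125+0.9600+0.3400  ⇒  S_min = 979/400 m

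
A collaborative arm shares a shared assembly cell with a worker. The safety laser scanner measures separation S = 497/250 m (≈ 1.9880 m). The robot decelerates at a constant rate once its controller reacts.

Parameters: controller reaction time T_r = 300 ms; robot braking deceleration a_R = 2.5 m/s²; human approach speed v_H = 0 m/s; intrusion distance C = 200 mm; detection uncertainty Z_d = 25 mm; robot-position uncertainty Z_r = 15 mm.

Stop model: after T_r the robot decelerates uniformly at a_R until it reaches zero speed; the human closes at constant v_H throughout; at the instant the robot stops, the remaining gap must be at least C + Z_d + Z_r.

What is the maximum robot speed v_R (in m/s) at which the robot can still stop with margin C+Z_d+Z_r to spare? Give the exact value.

collect terms ⇒ (1/5)·v_R² + (3/10)·v_R + (-437/250) = 0
  disc = (3/10)² − 4·(1/5)·(-437/250) = 3721/2500 ; √disc = 61/50
  v_R = (−(3/10) + 61/50) / (2·(1/5)) = 23/10 m/s
check:
braking lasts T_s = (23/10)/(5/2) = 0.9200 s
robot in T_r: 2.3000·0.3000 = 0.6900 m
robot covers 2.3000·0.9200 − ½·2.5000·0.9200² = 1.0580 m while stopping
person approaches 0.0000·(0.3000+0.9200) = 0.0000 m
margins: 0.2000+0.0250+0.0150 = 0.2400 m
sum ≈ 0.6900+1.0580+0.0000+0.2400 ≈ 1.9880 m = S ✓

v_R_max = 23/10 m/s = 2.3000 m/s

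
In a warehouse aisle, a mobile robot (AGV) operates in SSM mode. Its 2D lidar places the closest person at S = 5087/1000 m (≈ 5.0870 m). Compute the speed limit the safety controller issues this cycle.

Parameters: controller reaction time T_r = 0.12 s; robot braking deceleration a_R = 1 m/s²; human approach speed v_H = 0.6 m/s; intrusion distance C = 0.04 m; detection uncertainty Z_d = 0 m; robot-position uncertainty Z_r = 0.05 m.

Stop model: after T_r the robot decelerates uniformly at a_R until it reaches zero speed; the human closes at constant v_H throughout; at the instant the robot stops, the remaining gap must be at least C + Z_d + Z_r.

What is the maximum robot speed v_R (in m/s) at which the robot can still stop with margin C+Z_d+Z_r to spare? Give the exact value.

v_R_max = 5/2 m/s = 2.5000 m/s

collect terms ⇒ (1/2)·v_R² + (18/25)·v_R + (-197/40) = 0
  disc = (18/25)² − 4·(1/2)·(-197/40) = 25921/2500 ; √disc = 161/50
  v_R = (−(18/25) + 161/50) / (2·(1/2)) = 5/2 m/s
check:
stop time T_s = (5/2)/1 = 2.5000 s
robot covers v_R·T_r = 2.5000·0.1200 = 0.3000 m before braking
robot under decel: 2.5000²/(2·1.0000) = 3.1250 m
human closes 0.6000·2.6200 = 1.5720 m
C+Z_d+Z_r = 0.0400+0.0000+0.0500 = 0.0900 m
sum ≈ 0.3000+3.1250+1.5720+0.0900 ≈ 5.0870 m = S ✓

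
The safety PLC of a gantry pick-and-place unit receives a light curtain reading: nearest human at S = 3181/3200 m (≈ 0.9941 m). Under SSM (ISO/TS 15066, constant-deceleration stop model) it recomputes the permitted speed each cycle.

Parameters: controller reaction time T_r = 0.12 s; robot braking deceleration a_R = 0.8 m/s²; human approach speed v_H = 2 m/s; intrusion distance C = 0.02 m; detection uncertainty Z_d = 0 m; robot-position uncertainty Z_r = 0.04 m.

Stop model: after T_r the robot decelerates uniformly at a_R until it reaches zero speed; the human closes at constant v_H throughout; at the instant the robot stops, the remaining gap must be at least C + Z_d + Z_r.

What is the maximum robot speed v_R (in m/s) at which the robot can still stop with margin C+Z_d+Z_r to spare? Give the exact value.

v_R_max = 1/4 m/s = 0.2500 m/s

at the boundary: (5/8)·v² + (131/50)·v + (-2221/3200) = 0
  disc = (131/50)² − 4·(5/8)·(-2221/3200) = 1375929/160000 ; √disc = 1173/400
  v_R = (−(131/50) + 1173/400) / (2·(5/8)) = 1/4 m/s
check:
stop time T_s = (1/4)/(4/5) = 0.3125 s
robot covers v_R·T_r = 0.2500·0.1200 = 0.0300 m before braking
robot covers 0.2500·0.3125 − ½·0.8000·0.3125² = 0.0391 m while stopping
person approaches 2.0000·(0.1200+0.3125) = 0.8650 m
C+Z_d+Z_r = 0.0200+0.0000+0.0400 = 0.0600 m
sum ≈ 0.0300+0.0391+0.8650+0.0600 ≈ 0.9941 m = S ✓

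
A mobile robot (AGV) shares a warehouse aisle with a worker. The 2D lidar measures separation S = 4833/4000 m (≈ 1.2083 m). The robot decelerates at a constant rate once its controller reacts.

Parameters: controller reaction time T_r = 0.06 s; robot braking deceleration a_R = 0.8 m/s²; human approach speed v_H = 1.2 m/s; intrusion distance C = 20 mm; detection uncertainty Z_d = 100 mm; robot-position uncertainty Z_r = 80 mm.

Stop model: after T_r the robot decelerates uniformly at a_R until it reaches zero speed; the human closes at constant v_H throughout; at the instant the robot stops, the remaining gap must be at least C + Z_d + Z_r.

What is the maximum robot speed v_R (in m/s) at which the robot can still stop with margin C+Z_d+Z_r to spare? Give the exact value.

at the boundary: (5/8)·v² + (39/25)·v + (-749/800) = 0
  disc = (39/25)² − 4·(5/8)·(-749/800) = 190969/40000 ; √disc = 437/200
  v_R = (−(39/25) + 437/200) / (2·(5/8)) = 1/2 m/s
check:
T_s = v_R/a_R = (1/2)/(4/5) = 0.6250 s
robot covers v_R·T_r = 0.5000·0.0600 = 0.0300 m before braking
robot under decel: 0.5000²/(2·0.8000) = 0.1562 m
human closes 1.2000·0.6850 = 0.8220 m
margins: 0.0200+0.1000+0.0800 = 0.2000 m
sum ≈ 0.0300+0.1562+0.8220+0.2000 ≈ 1.2083 m = S ✓

v_R_max = 1/2 m/s = 0.5000 m/s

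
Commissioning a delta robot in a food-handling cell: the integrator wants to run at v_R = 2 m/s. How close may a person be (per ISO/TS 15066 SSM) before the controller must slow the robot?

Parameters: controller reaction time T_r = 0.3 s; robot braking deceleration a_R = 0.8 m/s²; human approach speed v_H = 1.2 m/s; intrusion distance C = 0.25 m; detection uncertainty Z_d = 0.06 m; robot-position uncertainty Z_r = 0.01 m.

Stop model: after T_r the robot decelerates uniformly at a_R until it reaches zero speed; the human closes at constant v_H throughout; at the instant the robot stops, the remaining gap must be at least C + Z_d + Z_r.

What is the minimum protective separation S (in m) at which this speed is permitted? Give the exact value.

S_min = 339/50 m = 6.7800 m

braking lasts T_s = 2/(4/5) = 2.5000 s
robot in T_r: 2.0000·0.3000 = 0.6000 m
robot covers 2.0000·2.5000 − ½·0.8000·2.5000² = 2.5000 m while stopping
human over T_r+T_s: 1.2000·(0.3000+2.5000) = 3.3600 m
margins: 0.2500+0.0600+0.0100 = 0.3200 m
S_min ≈ 0.6000+2.5000+3.3600+0.3200  ⇒  S_min = 339/50 m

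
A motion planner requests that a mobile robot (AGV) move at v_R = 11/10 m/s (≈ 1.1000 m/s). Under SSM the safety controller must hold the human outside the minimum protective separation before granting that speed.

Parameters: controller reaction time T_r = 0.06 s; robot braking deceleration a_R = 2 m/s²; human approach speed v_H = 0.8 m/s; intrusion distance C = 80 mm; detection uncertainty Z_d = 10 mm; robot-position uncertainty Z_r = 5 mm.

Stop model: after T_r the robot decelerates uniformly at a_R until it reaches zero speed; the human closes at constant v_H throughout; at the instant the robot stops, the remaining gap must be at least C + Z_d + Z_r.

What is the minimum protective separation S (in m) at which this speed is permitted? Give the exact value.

braking lasts T_s = (11/10)/2 = 0.5500 s
robot in T_r: 1.1000·0.0600 = 0.0660 m
braking distance = 1.1000²/(2·2.0000) = 0.3025 m
person approaches 0.8000·(0.0600+0.5500) = 0.4880 m
C+Z_d+Z_r = 0.0800+0.0100+0.0050 = 0.0950 m
S_min ≈ 0.0660+0.3025+0.4880+0.0950  ⇒  S_min = 1903/2000 m

S_min = 1903/2000 m = 0.9515 m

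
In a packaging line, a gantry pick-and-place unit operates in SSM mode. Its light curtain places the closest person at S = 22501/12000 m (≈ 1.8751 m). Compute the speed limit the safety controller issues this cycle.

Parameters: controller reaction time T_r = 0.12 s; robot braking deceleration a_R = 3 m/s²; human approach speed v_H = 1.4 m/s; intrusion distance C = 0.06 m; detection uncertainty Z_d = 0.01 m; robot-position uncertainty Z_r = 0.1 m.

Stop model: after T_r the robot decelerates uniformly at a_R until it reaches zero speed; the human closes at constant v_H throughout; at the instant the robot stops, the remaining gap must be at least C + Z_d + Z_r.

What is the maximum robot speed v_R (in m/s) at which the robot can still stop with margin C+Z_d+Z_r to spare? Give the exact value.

quadratic (1/6)·v² + (44/75)·v + (-3689/2400) = 0
  disc = (44/75)² − 4·(1/6)·(-3689/2400) = 13689/10000 ; √disc = 117/100
  v_R = (−(44/75) + 117/100) / (2·(1/6)) = 7/4 m/s
check:
stop time T_s = (7/4)/3 = 0.5833 s
robot covers v_R·T_r = 1.7500·0.1200 = 0.2100 m before braking
robot under decel: 1.7500²/(2·3.0000) = 0.5104 m
person approaches 1.4000·(0.1200+0.5833) = 0.9847 m
C+Z_d+Z_r = 0.0600+0.0100+0.1000 = 0.1700 m
sum ≈ 0.2100+0.5104+0.9847+0.1700 ≈ 1.8751 m = S ✓

v_R_max = 7/4 m/s = 1.7500 m/s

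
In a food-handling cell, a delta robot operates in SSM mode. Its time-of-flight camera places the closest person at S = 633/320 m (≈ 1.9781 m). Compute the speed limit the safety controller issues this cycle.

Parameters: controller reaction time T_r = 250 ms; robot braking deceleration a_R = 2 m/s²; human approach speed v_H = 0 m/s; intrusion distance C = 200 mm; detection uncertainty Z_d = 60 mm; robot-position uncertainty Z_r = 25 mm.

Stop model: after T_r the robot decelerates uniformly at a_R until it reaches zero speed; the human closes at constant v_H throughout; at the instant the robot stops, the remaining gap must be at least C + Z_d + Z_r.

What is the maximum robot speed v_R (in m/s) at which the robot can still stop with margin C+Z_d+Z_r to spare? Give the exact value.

at the boundary: (1/4)·v² + (1/4)·v + (-2709/1600) = 0
  disc = (1/4)² − 4·(1/4)·(-2709/1600) = 2809/1600 ; √disc = 53/40
  v_R = (−(1/4) + 53/40) / (2·(1/4)) = 43/20 m/s
check:
T_s = v_R/a_R = (43/20)/2 = 1.0750 s
reaction-phase robot travel = 2.1500·0.2500 = 0.5375 m
braking distance = 2.1500²/(2·2.0000) = 1.1556 m
person approaches 0.0000·(0.2500+1.0750) = 0.0000 m
margins: 0.2000+0.0600+0.0250 = 0.2850 m
sum ≈ 0.5375+1.1556+0.0000+0.2850 ≈ 1.9781 m = S ✓

v_R_max = 43/20 m/s = 2.1500 m/s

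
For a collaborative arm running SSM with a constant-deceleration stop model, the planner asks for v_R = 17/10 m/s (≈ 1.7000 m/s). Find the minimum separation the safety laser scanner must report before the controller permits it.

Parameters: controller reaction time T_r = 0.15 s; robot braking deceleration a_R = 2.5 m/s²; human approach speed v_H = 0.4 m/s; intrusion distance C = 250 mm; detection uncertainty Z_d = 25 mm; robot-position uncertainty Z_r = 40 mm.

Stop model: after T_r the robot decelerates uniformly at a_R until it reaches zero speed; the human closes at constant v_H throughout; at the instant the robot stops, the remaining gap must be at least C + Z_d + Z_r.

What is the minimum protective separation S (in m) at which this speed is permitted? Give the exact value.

S_min = 37/25 m = 1.4800 m

T_s = v_R/a_R = (17/10)/(5/2) = 0.6800 s
reaction-phase robot travel = 1.7000·0.1500 = 0.2550 m
braking distance = 1.7000²/(2·2.5000) = 0.5780 m
person approaches 0.4000·(0.1500+0.6800) = 0.3320 m
C+Z_d+Z_r = 0.2500+0.0250+0.0400 = 0.3150 m
S_min ≈ 0.2550+0.5780+0.3320+0.3150  ⇒  S_min = 37/25 m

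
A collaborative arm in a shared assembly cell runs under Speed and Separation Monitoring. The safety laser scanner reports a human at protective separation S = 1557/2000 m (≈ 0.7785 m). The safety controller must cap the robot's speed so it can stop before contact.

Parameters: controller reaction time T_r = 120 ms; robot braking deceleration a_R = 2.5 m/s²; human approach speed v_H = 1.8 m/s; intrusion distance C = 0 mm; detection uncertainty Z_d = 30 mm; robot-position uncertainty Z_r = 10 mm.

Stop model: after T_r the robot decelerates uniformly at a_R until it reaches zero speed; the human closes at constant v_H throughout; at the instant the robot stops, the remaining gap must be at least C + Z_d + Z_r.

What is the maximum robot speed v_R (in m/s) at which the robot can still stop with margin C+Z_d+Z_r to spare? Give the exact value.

v_R_max = 11/20 m/s = 0.5500 m/s

at the boundary: (1/5)·v² + (21/25)·v + (-209/400) = 0
  disc = (21/25)² − 4·(1/5)·(-209/400) = 2809/2500 ; √disc = 53/50
  v_R = (−(21/25) + 53/50) / (2·(1/5)) = 11/20 m/s
check:
braking lasts T_s = (11/20)/(5/2) = 0.2200 s
robot in T_r: 0.5500·0.1200 = 0.0660 m
robot under decel: 0.5500²/(2·2.5000) = 0.0605 m
human closes 1.8000·0.3400 = 0.6120 m
margins: 0.0000+0.0300+0.0100 = 0.0400 m
sum ≈ 0.0660+0.0605+0.6120+0.0400 ≈ 0.7785 m = S ✓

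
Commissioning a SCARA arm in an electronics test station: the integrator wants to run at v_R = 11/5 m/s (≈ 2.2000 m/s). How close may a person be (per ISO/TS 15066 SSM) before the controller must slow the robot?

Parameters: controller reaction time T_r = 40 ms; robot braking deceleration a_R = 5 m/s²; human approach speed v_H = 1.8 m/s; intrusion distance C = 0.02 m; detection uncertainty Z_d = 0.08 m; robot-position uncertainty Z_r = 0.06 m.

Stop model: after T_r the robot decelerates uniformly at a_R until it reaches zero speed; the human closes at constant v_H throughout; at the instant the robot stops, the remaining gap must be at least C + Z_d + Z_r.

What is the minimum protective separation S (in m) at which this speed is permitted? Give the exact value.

braking lasts T_s = (11/5)/5 = 0.4400 s
robot covers v_R·T_r = 2.2000·0.0400 = 0.0880 m before braking
robot covers 2.2000·0.4400 − ½·5.0000·0.4400² = 0.4840 m while stopping
person approaches 1.8000·(0.0400+0.4400) = 0.8640 m
margins: 0.0200+0.0800+0.0600 = 0.1600 m
S_min ≈ 0.0880+0.4840+0.8640+0.1600  ⇒  S_min = 399/250 m

S_min = 399/250 m = 1.5960 m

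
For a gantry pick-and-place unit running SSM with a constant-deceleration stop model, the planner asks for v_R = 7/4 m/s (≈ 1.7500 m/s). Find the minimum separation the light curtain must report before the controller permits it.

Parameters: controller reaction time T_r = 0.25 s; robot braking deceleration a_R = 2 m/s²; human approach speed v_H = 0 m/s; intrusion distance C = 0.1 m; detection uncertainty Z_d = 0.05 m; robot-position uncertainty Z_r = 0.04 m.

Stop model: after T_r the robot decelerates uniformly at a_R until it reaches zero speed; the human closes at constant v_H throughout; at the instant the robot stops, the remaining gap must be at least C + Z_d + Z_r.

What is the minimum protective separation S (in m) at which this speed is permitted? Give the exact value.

S_min = 2229/1600 m = 1.3931 m

T_s = v_R/a_R = (7/4)/2 = 0.8750 s
robot covers v_R·T_r = 1.7500·0.2500 = 0.4375 m before braking
braking distance = 1.7500²/(2·2.0000) = 0.7656 m
human closes 0.0000·1.1250 = 0.0000 m
margins: 0.1000+0.0500+0.0400 = 0.1900 m
S_min ≈ 0.4375+0.7656+0.0000+0.1900  ⇒  S_min = 2229/1600 m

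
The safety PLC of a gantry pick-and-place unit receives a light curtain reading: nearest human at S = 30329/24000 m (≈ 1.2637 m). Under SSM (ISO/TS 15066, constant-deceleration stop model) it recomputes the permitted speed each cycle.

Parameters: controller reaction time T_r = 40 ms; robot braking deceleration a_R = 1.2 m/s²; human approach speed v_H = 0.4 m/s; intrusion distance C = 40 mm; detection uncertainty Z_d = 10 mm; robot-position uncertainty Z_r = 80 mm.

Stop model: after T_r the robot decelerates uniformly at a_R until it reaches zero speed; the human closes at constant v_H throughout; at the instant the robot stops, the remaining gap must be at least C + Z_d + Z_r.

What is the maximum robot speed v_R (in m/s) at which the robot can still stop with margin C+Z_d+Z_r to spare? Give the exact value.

v_R_max = 5/4 m/s = 1.2500 m/s

at the boundary: (5/12)·v² + (28/75)·v + (-1073/960) = 0
  disc = (28/75)² − 4·(5/12)·(-1073/960) = 80089/40000 ; √disc = 283/200
  v_R = (−(28/75) + 283/200) / (2·(5/12)) = 5/4 m/s
check:
braking lasts T_s = (5/4)/(6/5) = 1.0417 s
robot covers v_R·T_r = 1.2500·0.0400 = 0.0500 m before braking
robot under decel: 1.2500²/(2·1.2000) = 0.6510 m
human closes 0.4000·1.0817 = 0.4327 m
C+Z_d+Z_r = 0.0400+0.0100+0.0800 = 0.1300 m
sum ≈ 0.0500+0.6510+0.4327+0.1300 ≈ 1.2637 m = S ✓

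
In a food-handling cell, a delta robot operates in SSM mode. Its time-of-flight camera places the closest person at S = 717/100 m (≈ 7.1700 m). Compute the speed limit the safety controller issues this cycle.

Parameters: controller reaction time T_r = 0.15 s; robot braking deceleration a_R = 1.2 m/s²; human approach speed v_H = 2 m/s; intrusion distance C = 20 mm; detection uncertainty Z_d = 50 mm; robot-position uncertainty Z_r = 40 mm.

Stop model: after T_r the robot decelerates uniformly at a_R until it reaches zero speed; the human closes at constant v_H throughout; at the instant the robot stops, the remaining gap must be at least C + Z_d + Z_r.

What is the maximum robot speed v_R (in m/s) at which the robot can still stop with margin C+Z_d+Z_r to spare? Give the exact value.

at the boundary: (5/12)·v² + (109/60)·v + (-169/25) = 0
  disc = (109/60)² − 4·(5/12)·(-169/25) = 52441/3600 ; √disc = 229/60
  v_R = (−(109/60) + 229/60) / (2·(5/12)) = 12/5 m/s
check:
braking lasts T_s = (12/5)/(6/5) = 2.0000 s
robot in T_r: 2.4000·0.1500 = 0.3600 m
braking distance = 2.4000²/(2·1.2000) = 2.4000 m
human over T_r+T_s: 2.0000·(0.1500+2.0000) = 4.3000 m
residual clearance needed = 0.0200+0.0500+0.0400 = 0.1100 m
sum ≈ 0.3600+2.4000+4.3000+0.1100 ≈ 7.1700 m = S ✓

v_R_max = 12/5 m/s = 2.4000 m/s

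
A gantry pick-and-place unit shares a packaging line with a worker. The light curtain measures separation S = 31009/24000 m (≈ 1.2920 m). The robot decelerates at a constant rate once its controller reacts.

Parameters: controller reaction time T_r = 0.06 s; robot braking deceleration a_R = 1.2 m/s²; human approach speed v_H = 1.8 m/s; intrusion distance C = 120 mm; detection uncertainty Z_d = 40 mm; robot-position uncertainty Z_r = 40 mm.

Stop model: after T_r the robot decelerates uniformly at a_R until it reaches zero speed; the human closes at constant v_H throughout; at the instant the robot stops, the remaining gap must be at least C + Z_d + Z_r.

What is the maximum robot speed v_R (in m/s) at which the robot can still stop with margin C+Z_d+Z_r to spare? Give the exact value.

at the boundary: (5/12)·v² + (39/25)·v + (-23617/24000) = 0
  disc = (39/25)² − 4·(5/12)·(-23617/24000) = 1466521/360000 ; √disc = 1211/600
  v_R = (−(39/25) + 1211/600) / (2·(5/12)) = 11/20 m/s
check:
T_s = v_R/a_R = (11/20)/(6/5) = 0.4583 s
reaction-phase robot travel = 0.5500·0.0600 = 0.0330 m
robot covers 0.5500·0.4583 − ½·1.2000·0.4583² = 0.1260 m while stopping
human closes 1.8000·0.5183 = 0.9330 m
margins: 0.1200+0.0400+0.0400 = 0.2000 m
sum ≈ 0.0330+0.1260+0.9330+0.2000 ≈ 1.2920 m = S ✓

v_R_max = 11/20 m/s = 0.5500 m/s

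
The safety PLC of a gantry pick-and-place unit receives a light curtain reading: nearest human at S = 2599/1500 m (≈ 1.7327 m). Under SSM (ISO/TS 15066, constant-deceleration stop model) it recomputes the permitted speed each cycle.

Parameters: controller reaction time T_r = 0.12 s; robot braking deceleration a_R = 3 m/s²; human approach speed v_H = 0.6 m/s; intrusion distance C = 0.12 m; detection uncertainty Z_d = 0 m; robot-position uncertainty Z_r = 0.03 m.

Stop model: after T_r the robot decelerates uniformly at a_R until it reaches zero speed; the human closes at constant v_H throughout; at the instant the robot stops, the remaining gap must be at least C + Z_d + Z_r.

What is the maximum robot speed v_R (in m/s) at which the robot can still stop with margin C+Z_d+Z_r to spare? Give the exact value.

quadratic (1/6)·v² + (8/25)·v + (-1133/750) = 0
  disc = (8/25)² − 4·(1/6)·(-1133/750) = 6241/5625 ; √disc = 79/75
  v_R = (−(8/25) + 79/75) / (2·(1/6)) = 11/5 m/s
check:
stop time T_s = (11/5)/3 = 0.7333 s
reaction-phase robot travel = 2.2000·0.1200 = 0.2640 m
robot under decel: 2.2000²/(2·3.0000) = 0.8067 m
person approaches 0.6000·(0.1200+0.7333) = 0.5120 m
margins: 0.1200+0.0000+0.0300 = 0.1500 m
sum ≈ 0.2640+0.8067+0.5120+0.1500 ≈ 1.7327 m = S ✓

v_R_max = 11/5 m/s = 2.2000 m/s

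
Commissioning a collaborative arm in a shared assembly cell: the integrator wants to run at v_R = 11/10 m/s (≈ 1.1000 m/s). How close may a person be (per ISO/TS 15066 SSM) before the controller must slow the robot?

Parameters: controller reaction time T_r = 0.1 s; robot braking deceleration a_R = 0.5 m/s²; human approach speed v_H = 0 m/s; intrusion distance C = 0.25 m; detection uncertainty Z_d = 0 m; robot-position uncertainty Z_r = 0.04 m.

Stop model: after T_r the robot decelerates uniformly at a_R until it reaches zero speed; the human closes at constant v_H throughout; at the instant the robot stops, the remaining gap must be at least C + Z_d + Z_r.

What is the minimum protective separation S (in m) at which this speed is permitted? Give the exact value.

S_min = 161/100 m = 1.6100 m

stop time T_s = (11/10)/(1/2) = 2.2000 s
robot covers v_R·T_r = 1.1000·0.1000 = 0.1100 m before braking
braking distance = 1.1000²/(2·0.5000) = 1.2100 m
human over T_r+T_s: 0.0000·(0.1000+2.2000) = 0.0000 m
residual clearance needed = 0.2500+0.0000+0.0400 = 0.2900 m
S_min ≈ 0.1100+1.2100+0.0000+0.2900  ⇒  S_min = 161/100 m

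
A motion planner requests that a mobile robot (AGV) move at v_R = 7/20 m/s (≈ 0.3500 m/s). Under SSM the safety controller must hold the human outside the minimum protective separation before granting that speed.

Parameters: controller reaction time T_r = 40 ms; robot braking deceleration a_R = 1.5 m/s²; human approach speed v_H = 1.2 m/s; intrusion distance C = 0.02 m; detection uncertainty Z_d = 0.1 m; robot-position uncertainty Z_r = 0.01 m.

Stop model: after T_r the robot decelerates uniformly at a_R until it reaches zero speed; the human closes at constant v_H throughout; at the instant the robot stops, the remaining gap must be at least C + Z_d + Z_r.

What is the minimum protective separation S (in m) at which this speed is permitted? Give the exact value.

stop time T_s = (7/20)/(3/2) = 0.2333 s
robot in T_r: 0.3500·0.0400 = 0.0140 m
robot under decel: 0.3500²/(2·1.5000) = 0.0408 m
human closes 1.2000·0.2733 = 0.3280 m
margins: 0.0200+0.1000+0.0100 = 0.1300 m
S_min ≈ 0.0140+0.0408+0.3280+0.1300  ⇒  S_min = 3077/6000 m

S_min = 3077/6000 m = 0.5128 m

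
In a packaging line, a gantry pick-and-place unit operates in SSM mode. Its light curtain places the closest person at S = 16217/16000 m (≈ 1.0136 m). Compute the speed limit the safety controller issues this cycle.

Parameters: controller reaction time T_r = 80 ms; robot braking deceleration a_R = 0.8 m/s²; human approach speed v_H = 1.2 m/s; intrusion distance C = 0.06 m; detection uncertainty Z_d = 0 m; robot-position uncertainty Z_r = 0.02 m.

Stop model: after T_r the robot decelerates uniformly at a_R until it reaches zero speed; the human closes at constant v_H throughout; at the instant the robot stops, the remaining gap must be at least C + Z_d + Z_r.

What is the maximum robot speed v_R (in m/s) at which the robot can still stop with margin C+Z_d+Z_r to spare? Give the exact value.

at the boundary: (5/8)·v² + (79/50)·v + (-13401/16000) = 0
  disc = (79/50)² − 4·(5/8)·(-13401/16000) = 734449/160000 ; √disc = 857/400
  v_R = (−(79/50) + 857/400) / (2·(5/8)) = 9/20 m/s
check:
stop time T_s = (9/20)/(4/5) = 0.5625 s
reaction-phase robot travel = 0.4500·0.0800 = 0.0360 m
robot covers 0.4500·0.5625 − ½·0.8000·0.5625² = 0.1266 m while stopping
human over T_r+T_s: 1.2000·(0.0800+0.5625) = 0.7710 m
residual clearance needed = 0.0600+0.0000+0.0200 = 0.0800 m
sum ≈ 0.0360+0.1266+0.7710+0.0800 ≈ 1.0136 m = S ✓

v_R_max = 9/20 m/s = 0.4500 m/s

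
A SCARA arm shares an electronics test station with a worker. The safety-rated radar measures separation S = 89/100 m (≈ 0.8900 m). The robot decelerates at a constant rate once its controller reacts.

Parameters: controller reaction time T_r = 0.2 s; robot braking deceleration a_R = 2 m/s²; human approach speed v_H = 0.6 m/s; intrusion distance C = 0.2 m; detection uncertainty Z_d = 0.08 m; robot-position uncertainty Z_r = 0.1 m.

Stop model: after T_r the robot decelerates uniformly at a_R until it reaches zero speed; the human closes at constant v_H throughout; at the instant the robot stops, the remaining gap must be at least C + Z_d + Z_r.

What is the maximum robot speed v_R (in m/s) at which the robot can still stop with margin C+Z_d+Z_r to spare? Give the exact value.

v_R_max = 3/5 m/s = 0.6000 m/s

at the boundary: (1/4)·v² + (1/2)·v + (-39/100) = 0
  disc = (1/2)² − 4·(1/4)·(-39/100) = 16/25 ; √disc = 4/5
  v_R = (−(1/2) + 4/5) / (2·(1/4)) = 3/5 m/s
check:
T_s = v_R/a_R = (3/5)/2 = 0.3000 s
robot covers v_R·T_r = 0.6000·0.2000 = 0.1200 m before braking
robot covers 0.6000·0.3000 − ½·2.0000·0.3000² = 0.0900 m while stopping
human over T_r+T_s: 0.6000·(0.2000+0.3000) = 0.3000 m
margins: 0.2000+0.0800+0.1000 = 0.3800 m
sum ≈ 0.1200+0.0900+0.3000+0.3800 ≈ 0.8900 m = S ✓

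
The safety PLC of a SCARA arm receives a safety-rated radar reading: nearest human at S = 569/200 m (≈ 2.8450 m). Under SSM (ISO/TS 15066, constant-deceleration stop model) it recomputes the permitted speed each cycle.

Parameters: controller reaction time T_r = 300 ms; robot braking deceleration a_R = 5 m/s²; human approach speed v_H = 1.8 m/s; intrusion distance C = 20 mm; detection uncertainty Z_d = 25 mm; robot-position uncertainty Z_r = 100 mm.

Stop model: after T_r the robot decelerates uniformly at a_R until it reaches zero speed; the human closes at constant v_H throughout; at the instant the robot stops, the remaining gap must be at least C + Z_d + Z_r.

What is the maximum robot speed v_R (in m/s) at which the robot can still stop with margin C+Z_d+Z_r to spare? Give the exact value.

v_R_max = 12/5 m/s = 2.4000 m/s

quadratic (1/10)·v² + (33/50)·v + (-54/25) = 0
  disc = (33/50)² − 4·(1/10)·(-54/25) = 3249/2500 ; √disc = 57/50
  v_R = (−(33/50) + 57/50) / (2·(1/10)) = 12/5 m/s
check:
braking lasts T_s = (12/5)/5 = 0.4800 s
robot covers v_R·T_r = 2.4000·0.3000 = 0.7200 m before braking
robot covers 2.4000·0.4800 − ½·5.0000·0.4800² = 0.5760 m while stopping
person approaches 1.8000·(0.3000+0.4800) = 1.4040 m
margins: 0.0200+0.0250+0.1000 = 0.1450 m
sum ≈ 0.7200+0.5760+1.4040+0.1450 ≈ 2.8450 m = S ✓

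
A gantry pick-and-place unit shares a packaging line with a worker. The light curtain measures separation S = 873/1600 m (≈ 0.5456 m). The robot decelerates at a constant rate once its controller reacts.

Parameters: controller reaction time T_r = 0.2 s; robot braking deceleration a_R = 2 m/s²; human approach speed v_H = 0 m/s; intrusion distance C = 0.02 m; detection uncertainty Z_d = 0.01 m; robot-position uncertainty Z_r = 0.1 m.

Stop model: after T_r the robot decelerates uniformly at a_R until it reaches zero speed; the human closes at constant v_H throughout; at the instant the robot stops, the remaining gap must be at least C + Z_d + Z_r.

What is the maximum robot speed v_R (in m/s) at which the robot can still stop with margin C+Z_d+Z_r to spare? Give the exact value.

v_R_max = 19/20 m/s = 0.9500 m/s

quadratic (1/4)·v² + (1/5)·v + (-133/320) = 0
  disc = (1/5)² − 4·(1/4)·(-133/320) = 729/1600 ; √disc = 27/40
  v_R = (−(1/5) + 27/40) / (2·(1/4)) = 19/20 m/s
check:
braking lasts T_s = (19/20)/2 = 0.4750 s
reaction-phase robot travel = 0.9500·0.2000 = 0.1900 m
robot covers 0.9500·0.4750 − ½·2.0000·0.4750² = 0.2256 m while stopping
human over T_r+T_s: 0.0000·(0.2000+0.4750) = 0.0000 m
margins: 0.0200+0.0100+0.1000 = 0.1300 m
sum ≈ 0.1900+0.2256+0.0000+0.1300 ≈ 0.5456 m = S ✓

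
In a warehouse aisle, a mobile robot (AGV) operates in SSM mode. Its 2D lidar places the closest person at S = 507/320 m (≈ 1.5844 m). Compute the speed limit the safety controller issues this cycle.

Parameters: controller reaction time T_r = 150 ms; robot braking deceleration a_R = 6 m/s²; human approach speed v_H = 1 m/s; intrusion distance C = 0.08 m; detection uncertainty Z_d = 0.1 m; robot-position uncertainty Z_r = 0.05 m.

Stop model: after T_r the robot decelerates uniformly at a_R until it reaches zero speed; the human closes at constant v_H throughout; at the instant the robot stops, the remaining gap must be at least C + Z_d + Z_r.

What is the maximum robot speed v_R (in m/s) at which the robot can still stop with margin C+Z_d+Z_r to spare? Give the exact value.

at the boundary: (1/12)·v² + (19/60)·v + (-1927/1600) = 0
  disc = (19/60)² − 4·(1/12)·(-1927/1600) = 289/576 ; √disc = 17/24
  v_R = (−(19/60) + 17/24) / (2·(1/12)) = 47/20 m/s
check:
stop time T_s = (47/20)/6 = 0.3917 s
robot covers v_R·T_r = 2.3500·0.1500 = 0.3525 m before braking
robot under decel: 2.3500²/(2·6.0000) = 0.4602 m
human closes 1.0000·0.5417 = 0.5417 m
margins: 0.0800+0.1000+0.0500 = 0.2300 m
sum ≈ 0.3525+0.4602+0.5417+0.2300 ≈ 1.5844 m = S ✓

v_R_max = 47/20 m/s = 2.3500 m/s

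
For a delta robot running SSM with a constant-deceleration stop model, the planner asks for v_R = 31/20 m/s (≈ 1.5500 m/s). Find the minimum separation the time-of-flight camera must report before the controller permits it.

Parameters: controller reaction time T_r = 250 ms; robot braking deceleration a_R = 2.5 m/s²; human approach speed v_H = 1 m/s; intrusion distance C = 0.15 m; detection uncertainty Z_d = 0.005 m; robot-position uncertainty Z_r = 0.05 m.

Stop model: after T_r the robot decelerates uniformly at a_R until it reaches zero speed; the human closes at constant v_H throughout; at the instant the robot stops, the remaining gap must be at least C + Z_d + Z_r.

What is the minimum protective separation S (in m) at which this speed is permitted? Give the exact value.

braking lasts T_s = (31/20)/(5/2) = 0.6200 s
robot covers v_R·T_r = 1.5500·0.2500 = 0.3875 m before braking
robot covers 1.5500·0.6200 − ½·2.5000·0.6200² = 0.4805 m while stopping
person approaches 1.0000·(0.2500+0.6200) = 0.8700 m
margins: 0.1500+0.0050+0.0500 = 0.2050 m
S_min ≈ 0.3875+0.4805+0.8700+0.2050  ⇒  S_min = 1943/1000 m

S_min = 1943/1000 m = 1.9430 m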